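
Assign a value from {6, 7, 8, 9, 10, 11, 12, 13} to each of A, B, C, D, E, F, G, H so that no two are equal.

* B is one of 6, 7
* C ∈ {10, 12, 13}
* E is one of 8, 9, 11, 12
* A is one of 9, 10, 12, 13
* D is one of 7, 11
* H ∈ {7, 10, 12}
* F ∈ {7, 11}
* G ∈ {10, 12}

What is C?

13

The 8 variables draw from only 8 values {6, 7, 8, 9, 10, 11, 12, 13}, so each is used; only B can be 6, hence B = 6.
The 7 still-open variables together cover exactly {7, 8, 9, 10, 11, 12, 13} — 7 values for 7 variables — and 8 appears only in E's list, so E = 8.
The 6 still-open variables together cover exactly {7, 9, 10, 11, 12, 13} — 6 values for 6 variables — and 9 appears only in A's list, so A = 9.
The 5 still-open variables draw from only 5 values {7, 10, 11, 12, 13}, so each is used; only C can be 13, hence C = 13.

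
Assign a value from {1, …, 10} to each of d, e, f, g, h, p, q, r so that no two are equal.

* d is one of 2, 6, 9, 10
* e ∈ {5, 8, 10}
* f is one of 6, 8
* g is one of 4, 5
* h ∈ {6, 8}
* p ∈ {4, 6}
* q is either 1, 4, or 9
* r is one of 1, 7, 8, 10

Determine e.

10

f and h share exactly the 2 values {6, 8}; by pigeonhole those values go to them, so strike 6, 8 from d, e, p, r.
p has just one choice, so p = 4. Remove 4 from g, q.
g has just one choice, so g = 5. Eliminate 5 elsewhere: e.
So e = 10.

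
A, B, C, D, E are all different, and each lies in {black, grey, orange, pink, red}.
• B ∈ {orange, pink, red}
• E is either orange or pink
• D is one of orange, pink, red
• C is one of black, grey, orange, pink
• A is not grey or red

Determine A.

black

The 5 variables together cover exactly {black, grey, orange, pink, red} — 5 values for 5 variables — and grey appears only in C's list, so C = grey.
The 4 still-open variables draw from only 4 values {black, orange, pink, red}, so each is used; only A can be black, hence A = black.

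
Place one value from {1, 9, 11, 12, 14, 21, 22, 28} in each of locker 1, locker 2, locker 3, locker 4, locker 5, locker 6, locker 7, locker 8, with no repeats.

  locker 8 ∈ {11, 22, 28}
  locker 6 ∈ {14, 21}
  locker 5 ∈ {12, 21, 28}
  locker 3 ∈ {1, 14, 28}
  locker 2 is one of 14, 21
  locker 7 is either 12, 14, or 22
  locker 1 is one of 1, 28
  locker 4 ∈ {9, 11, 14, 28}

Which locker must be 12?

locker 5

The 8 variables draw from only 8 values {1, 9, 11, 12, 14, 21, 22, 28}, so each is used; only locker 4 can be 9, hence locker 4 = 9.
The 7 still-open variables draw from only 7 values {1, 11, 12, 14, 21, 22, 28}, so each is used; only locker 8 can be 11, hence locker 8 = 11.
The 6 still-open variables draw from only 6 values {1, 12, 14, 21, 22, 28}, so each is used; only locker 7 can be 22, hence locker 7 = 22.
The 5 still-open variables draw from only 5 values {1, 12, 14, 21, 28}, so each is used; only locker 5 can be 12, hence locker 5 = 12.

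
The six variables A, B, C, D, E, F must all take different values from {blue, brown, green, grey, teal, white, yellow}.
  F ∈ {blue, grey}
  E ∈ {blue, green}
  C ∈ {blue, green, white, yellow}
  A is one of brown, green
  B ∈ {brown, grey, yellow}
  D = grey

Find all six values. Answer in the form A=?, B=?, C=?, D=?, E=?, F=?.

D has just one choice, so D = grey. Eliminate grey elsewhere: B, F.
F's domain is down to {blue}, so F = blue. So C, E can't be blue.
E's domain is down to {green}, so E = green. Remove green from A, C.
That leaves A = brown. Remove brown from B.
That leaves B = yellow. Remove yellow from C.
C must be white (only option left).

A=brown, B=yellow, C=white, D=grey, E=green, F=blue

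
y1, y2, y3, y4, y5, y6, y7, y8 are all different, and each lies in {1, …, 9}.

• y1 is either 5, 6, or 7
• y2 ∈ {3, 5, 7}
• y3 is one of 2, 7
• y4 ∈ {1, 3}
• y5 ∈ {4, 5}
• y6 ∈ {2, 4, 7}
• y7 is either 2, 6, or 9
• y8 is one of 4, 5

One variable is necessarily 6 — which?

Among the 8 variables, 1 fits only y4 (and all 8 values in {1, 2, 3, 4, 5, 6, 7, 9} must be used), so y4 = 1.
The 7 still-open variables together cover exactly {2, 3, 4, 5, 6, 7, 9} — 7 values for 7 variables — and 3 appears only in y2's list, so y2 = 3.
Among the 6 still-open variables, 9 fits only y7 (and all 6 values in {2, 4, 5, 6, 7, 9} must be used), so y7 = 9.
The 5 still-open variables draw from only 5 values {2, 4, 5, 6, 7}, so each is used; only y1 can be 6, hence y1 = 6.

y1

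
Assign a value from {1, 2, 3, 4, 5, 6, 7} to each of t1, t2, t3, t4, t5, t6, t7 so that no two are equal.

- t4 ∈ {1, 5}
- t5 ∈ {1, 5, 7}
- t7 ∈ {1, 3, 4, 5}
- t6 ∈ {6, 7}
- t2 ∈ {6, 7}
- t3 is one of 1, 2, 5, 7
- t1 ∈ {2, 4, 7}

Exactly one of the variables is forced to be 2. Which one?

t3

The 7 variables draw from only 7 values {1, 2, 3, 4, 5, 6, 7}, so each is used; only t7 can be 3, hence t7 = 3.
Among the 6 still-open variables, 4 fits only t1 (and all 6 values in {1, 2, 4, 5, 6, 7} must be used), so t1 = 4.
The 5 still-open variables draw from only 5 values {1, 2, 5, 6, 7}, so each is used; only t3 can be 2, hence t3 = 2.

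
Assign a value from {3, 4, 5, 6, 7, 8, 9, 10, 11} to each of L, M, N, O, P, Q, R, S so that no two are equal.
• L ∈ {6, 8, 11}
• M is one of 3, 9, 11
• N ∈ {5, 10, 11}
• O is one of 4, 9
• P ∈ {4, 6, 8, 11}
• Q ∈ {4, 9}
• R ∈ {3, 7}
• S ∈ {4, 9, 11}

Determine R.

7

The 2 variables O and Q are confined to {4, 9}, which locks those values in; drop them from M, P, S.
S must be 11 (only option left). Eliminate 11 elsewhere: L, M, N, P.
That leaves M = 3. Remove 3 from R.
So R = 7.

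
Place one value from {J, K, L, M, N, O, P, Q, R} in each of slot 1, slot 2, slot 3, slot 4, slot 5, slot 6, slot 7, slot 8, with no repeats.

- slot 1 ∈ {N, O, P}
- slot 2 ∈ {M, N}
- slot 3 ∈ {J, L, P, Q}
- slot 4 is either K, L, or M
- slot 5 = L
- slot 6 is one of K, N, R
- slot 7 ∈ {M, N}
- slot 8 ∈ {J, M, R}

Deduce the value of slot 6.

R

slot 5 must be L (only option left). Strike L from slot 3, slot 4.
The 2 variables slot 2 and slot 7 are confined to {M, N}, which locks those values in; drop them from slot 1, slot 4, slot 6, slot 8.
slot 4's domain is down to {K}, so slot 4 = K. Strike K from slot 6.
So slot 6 = R.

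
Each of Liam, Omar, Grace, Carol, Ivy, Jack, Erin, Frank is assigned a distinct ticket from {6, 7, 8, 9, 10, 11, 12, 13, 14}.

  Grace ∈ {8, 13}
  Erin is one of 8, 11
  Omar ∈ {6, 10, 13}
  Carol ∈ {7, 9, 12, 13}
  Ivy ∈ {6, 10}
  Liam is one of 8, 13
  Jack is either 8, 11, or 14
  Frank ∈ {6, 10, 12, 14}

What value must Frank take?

Liam and Grace share exactly the 2 values {8, 13}; by pigeonhole those values go to them, so strike 8, 13 from Omar, Carol, Jack, Erin.
Erin must be 11 (only option left). Remove 11 from Jack.
Jack's domain is down to {14}, so Jack = 14. So Frank can't be 14.
Omar and Ivy between them cover only {6, 10} — a naked pair. Remove those values from Frank.
So Frank = 12.

12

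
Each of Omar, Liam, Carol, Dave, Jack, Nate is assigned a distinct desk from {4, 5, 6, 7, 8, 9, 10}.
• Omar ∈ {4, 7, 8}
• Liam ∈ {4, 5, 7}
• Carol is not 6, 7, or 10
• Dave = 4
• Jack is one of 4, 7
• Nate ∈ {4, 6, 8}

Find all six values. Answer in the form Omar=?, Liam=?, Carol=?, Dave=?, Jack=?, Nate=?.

Omar=8, Liam=5, Carol=9, Dave=4, Jack=7, Nate=6

Dave's domain is down to {4}, so Dave = 4. Eliminate 4 elsewhere: Omar, Liam, Carol, Jack, Nate.
Jack has just one choice, so Jack = 7. Remove 7 from Omar, Liam.
That leaves Omar = 8. So Carol, Nate can't be 8.
Liam must be 5 (only option left). Strike 5 from Carol.
That leaves Carol = 9.
Nate's domain is down to {6}, so Nate = 6.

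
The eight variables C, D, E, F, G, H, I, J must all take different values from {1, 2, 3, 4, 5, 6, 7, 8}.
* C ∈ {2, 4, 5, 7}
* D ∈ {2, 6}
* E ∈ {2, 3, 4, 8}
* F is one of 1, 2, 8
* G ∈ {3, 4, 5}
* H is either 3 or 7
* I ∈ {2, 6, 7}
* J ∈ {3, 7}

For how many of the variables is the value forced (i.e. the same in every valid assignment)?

2

The 8 variables draw from only 8 values {1, 2, 3, 4, 5, 6, 7, 8}, so each is used; only F can be 1, hence F = 1.
Among the 7 still-open variables, 8 fits only E (and all 7 values in {2, 3, 4, 5, 6, 7, 8} must be used), so E = 8.
H and J between them cover only {3, 7} — a naked pair. Remove those values from C, G, I.
D and I between them cover only {2, 6} — a naked pair. Remove those values from C.
Determined: E=8, F=1. The other variables each still have more than one consistent value. That makes 2.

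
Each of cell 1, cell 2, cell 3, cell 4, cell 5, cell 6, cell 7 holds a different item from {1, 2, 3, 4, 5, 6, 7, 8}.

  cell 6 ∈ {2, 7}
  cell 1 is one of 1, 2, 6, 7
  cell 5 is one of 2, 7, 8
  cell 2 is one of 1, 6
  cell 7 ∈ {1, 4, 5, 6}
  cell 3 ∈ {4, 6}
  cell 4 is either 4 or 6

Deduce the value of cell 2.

The 7 variables draw from only 7 values {1, 2, 4, 5, 6, 7, 8}, so each is used; only cell 7 can be 5, hence cell 7 = 5.
Among the 6 still-open variables, 8 fits only cell 5 (and all 6 values in {1, 2, 4, 6, 7, 8} must be used), so cell 5 = 8.
cell 3 and cell 4 between them cover only {4, 6} — a naked pair. Remove those values from cell 1, cell 2.
So cell 2 = 1.

1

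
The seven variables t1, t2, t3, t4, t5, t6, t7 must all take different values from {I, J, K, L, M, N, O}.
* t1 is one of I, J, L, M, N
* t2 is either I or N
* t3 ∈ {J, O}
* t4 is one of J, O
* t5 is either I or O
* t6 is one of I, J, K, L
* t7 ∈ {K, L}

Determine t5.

I

The 7 variables draw from only 7 values {I, J, K, L, M, N, O}, so each is used; only t1 can be M, hence t1 = M.
The 6 still-open variables draw from only 6 values {I, J, K, L, N, O}, so each is used; only t2 can be N, hence t2 = N.
The 2 variables t3 and t4 are confined to {J, O}, which locks those values in; drop them from t5, t6.
So t5 = I.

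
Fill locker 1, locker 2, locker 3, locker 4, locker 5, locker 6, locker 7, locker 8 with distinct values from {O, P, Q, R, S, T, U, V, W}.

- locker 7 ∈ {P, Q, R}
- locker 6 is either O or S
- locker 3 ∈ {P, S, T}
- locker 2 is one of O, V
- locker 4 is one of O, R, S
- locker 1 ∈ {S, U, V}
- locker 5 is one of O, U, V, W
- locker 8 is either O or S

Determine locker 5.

locker 6 and locker 8 between them cover only {O, S} — a naked pair. Remove those values from locker 1, locker 2, locker 3, locker 4, locker 5.
locker 2's domain is down to {V}, so locker 2 = V. Strike V from locker 1, locker 5.
locker 4 must be R (only option left). So locker 7 can't be R.
locker 1's domain is down to {U}, so locker 1 = U. So locker 5 can't be U.
So locker 5 = W.

W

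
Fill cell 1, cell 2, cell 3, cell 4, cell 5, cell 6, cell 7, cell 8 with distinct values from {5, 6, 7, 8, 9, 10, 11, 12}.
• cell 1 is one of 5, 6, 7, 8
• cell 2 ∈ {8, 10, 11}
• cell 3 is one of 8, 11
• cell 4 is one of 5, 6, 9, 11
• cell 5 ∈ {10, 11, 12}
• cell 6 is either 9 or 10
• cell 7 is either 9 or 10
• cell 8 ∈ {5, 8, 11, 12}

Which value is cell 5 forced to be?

The 8 variables draw from only 8 values {5, 6, 7, 8, 9, 10, 11, 12}, so each is used; only cell 1 can be 7, hence cell 1 = 7.
The 7 still-open variables together cover exactly {5, 6, 8, 9, 10, 11, 12} — 7 values for 7 variables — and 6 appears only in cell 4's list, so cell 4 = 6.
Among the 6 still-open variables, 5 fits only cell 8 (and all 6 values in {5, 8, 9, 10, 11, 12} must be used), so cell 8 = 5.
Among the 5 still-open variables, 12 fits only cell 5 (and all 5 values in {8, 9, 10, 11, 12} must be used), so cell 5 = 12.

12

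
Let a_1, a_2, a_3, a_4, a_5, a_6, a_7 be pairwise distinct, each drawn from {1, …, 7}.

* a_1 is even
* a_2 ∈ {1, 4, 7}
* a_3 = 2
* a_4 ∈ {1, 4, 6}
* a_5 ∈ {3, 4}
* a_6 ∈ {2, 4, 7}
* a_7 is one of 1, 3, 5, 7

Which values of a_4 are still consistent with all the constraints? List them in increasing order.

1, 4, 6

a_3 has just one choice, so a_3 = 2. Strike 2 from a_1, a_6.
The 6 still-open variables draw from only 6 values {1, 3, 4, 5, 6, 7}, so each is used; only a_7 can be 5, hence a_7 = 5.
The 5 still-open variables together cover exactly {1, 3, 4, 6, 7} — 5 values for 5 variables — and 3 appears only in a_5's list, so a_5 = 3.
No further eliminations apply; a_4 can still be any of 1, 4, 6.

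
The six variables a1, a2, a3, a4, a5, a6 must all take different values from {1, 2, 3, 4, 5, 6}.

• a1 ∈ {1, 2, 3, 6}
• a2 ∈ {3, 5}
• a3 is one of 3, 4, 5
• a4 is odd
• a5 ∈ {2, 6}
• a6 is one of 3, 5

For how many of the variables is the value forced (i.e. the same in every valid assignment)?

2

The 6 variables draw from only 6 values {1, 2, 3, 4, 5, 6}, so each is used; only a3 can be 4, hence a3 = 4.
The 2 variables a2 and a6 are confined to {3, 5}, which locks those values in; drop them from a1, a4.
That leaves a4 = 1. Eliminate 1 elsewhere: a1.
Determined: a3=4, a4=1. The other variables each still have more than one consistent value. That makes 2.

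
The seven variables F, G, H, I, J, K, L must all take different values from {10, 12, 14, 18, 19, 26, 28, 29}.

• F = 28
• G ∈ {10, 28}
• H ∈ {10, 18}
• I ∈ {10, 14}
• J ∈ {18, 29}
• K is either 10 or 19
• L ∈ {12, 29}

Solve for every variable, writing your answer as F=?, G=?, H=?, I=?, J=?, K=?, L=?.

F's domain is down to {28}, so F = 28. So G can't be 28.
G's domain is down to {10}, so G = 10. Remove 10 from H, I, K.
H's domain is down to {18}, so H = 18. Eliminate 18 elsewhere: J.
I must be 14 (only option left).
J's domain is down to {29}, so J = 29. Eliminate 29 elsewhere: L.
K's domain is down to {19}, so K = 19.
That leaves L = 12.

F=28, G=10, H=18, I=14, J=29, K=19, L=12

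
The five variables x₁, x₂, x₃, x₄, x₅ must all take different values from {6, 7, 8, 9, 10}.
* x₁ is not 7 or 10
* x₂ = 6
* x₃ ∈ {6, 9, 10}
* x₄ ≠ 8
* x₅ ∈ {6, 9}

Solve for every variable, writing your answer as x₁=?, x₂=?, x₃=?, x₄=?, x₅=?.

x₂ has just one choice, so x₂ = 6. Strike 6 from x₁, x₃, x₄, x₅.
That leaves x₅ = 9. So x₁, x₃, x₄ can't be 9.
x₁ has just one choice, so x₁ = 8.
x₃ has just one choice, so x₃ = 10. Remove 10 from x₄.
x₄ has just one choice, so x₄ = 7.

x₁=8, x₂=6, x₃=10, x₄=7, x₅=9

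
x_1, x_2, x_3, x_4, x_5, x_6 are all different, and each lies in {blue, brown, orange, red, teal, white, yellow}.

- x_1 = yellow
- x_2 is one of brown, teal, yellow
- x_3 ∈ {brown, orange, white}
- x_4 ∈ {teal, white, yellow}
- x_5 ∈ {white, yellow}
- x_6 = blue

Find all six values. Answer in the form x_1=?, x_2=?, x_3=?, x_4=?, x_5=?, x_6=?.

x_1=yellow, x_2=brown, x_3=orange, x_4=teal, x_5=white, x_6=blue

x_1's domain is down to {yellow}, so x_1 = yellow. Eliminate yellow elsewhere: x_2, x_4, x_5.
That leaves x_5 = white. Strike white from x_3, x_4.
x_6 has just one choice, so x_6 = blue.
x_4's domain is down to {teal}, so x_4 = teal. Strike teal from x_2.
x_2's domain is down to {brown}, so x_2 = brown. Remove brown from x_3.
That leaves x_3 = orange.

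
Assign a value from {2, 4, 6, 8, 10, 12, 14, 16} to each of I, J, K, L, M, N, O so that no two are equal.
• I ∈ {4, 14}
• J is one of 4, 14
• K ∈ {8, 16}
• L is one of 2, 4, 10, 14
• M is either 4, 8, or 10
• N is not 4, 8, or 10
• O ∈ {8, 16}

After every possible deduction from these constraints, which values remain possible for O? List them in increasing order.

8, 16

I and J share exactly the 2 values {4, 14}; by pigeonhole those values go to them, so strike 4, 14 from L, M, N.
K and O share exactly the 2 values {8, 16}; by pigeonhole those values go to them, so strike 8, 16 from M, N.
M has just one choice, so M = 10. So L can't be 10.
L must be 2 (only option left). Eliminate 2 elsewhere: N.
No further eliminations apply; O can still be any of 8, 16.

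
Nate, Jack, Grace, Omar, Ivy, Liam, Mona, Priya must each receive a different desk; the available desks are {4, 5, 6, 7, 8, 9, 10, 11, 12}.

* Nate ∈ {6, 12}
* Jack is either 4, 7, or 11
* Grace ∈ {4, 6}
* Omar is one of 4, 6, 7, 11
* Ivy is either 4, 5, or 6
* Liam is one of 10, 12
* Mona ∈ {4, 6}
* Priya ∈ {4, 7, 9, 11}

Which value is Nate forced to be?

Among the 8 variables, 5 fits only Ivy (and all 8 values in {4, 5, 6, 7, 9, 10, 11, 12} must be used), so Ivy = 5.
Among the 7 still-open variables, 9 fits only Priya (and all 7 values in {4, 6, 7, 9, 10, 11, 12} must be used), so Priya = 9.
Among the 6 still-open variables, 10 fits only Liam (and all 6 values in {4, 6, 7, 10, 11, 12} must be used), so Liam = 10.
Among the 5 still-open variables, 12 fits only Nate (and all 5 values in {4, 6, 7, 11, 12} must be used), so Nate = 12.

12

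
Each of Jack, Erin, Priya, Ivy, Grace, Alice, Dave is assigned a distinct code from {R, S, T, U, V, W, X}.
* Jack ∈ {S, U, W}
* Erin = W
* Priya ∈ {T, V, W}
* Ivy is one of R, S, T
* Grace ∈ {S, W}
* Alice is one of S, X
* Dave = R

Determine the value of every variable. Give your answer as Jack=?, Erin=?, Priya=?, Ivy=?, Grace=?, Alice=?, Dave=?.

Jack=U, Erin=W, Priya=V, Ivy=T, Grace=S, Alice=X, Dave=R

Erin's domain is down to {W}, so Erin = W. So Jack, Priya, Grace can't be W.
That leaves Grace = S. So Jack, Ivy, Alice can't be S.
Alice's domain is down to {X}, so Alice = X.
Dave must be R (only option left). Remove R from Ivy.
Jack's domain is down to {U}, so Jack = U.
That leaves Ivy = T. Eliminate T elsewhere: Priya.
That leaves Priya = V.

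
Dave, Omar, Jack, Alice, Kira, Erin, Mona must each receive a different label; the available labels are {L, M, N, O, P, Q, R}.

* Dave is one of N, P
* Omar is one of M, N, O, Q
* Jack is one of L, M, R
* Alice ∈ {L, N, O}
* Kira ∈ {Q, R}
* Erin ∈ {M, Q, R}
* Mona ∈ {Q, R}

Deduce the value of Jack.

Among the 7 variables, P fits only Dave (and all 7 values in {L, M, N, O, P, Q, R} must be used), so Dave = P.
Kira and Mona share exactly the 2 values {Q, R}; by pigeonhole those values go to them, so strike Q, R from Omar, Jack, Erin.
Erin must be M (only option left). Remove M from Omar, Jack.
So Jack = L.

L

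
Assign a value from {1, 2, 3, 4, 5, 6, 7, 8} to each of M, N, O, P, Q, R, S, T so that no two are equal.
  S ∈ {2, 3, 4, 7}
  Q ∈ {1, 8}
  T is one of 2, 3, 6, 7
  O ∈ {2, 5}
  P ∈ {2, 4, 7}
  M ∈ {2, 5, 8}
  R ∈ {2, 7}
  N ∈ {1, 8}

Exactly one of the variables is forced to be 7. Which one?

R

Among the 8 variables, 6 fits only T (and all 8 values in {1, 2, 3, 4, 5, 6, 7, 8} must be used), so T = 6.
Among the 7 still-open variables, 3 fits only S (and all 7 values in {1, 2, 3, 4, 5, 7, 8} must be used), so S = 3.
Among the 6 still-open variables, 4 fits only P (and all 6 values in {1, 2, 4, 5, 7, 8} must be used), so P = 4.
Among the 5 still-open variables, 7 fits only R (and all 5 values in {1, 2, 5, 7, 8} must be used), so R = 7.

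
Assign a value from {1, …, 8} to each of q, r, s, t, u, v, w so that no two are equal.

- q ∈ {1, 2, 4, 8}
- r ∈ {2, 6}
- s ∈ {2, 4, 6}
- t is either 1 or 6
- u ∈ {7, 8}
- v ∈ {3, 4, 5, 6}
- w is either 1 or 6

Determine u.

The 2 variables t and w are confined to {1, 6}, which locks those values in; drop them from q, r, s, v.
r has just one choice, so r = 2. Strike 2 from q, s.
That leaves s = 4. Eliminate 4 elsewhere: q, v.
q has just one choice, so q = 8. Eliminate 8 elsewhere: u.
So u = 7.

7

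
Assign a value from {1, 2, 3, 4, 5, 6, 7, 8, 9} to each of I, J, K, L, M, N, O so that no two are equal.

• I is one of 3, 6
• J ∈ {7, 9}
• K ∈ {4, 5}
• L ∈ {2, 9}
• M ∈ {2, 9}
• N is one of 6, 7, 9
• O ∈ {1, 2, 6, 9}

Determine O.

1

L and M share exactly the 2 values {2, 9}; by pigeonhole those values go to them, so strike 2, 9 from J, N, O.
J's domain is down to {7}, so J = 7. Eliminate 7 elsewhere: N.
N must be 6 (only option left). Strike 6 from I, O.
So O = 1.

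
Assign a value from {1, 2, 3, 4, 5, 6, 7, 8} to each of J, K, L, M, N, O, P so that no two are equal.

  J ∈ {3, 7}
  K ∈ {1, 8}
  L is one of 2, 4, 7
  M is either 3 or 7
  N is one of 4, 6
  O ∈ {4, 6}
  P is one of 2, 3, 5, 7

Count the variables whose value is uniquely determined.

2

The 2 variables J and M are confined to {3, 7}, which locks those values in; drop them from L, P.
N and O between them cover only {4, 6} — a naked pair. Remove those values from L.
That leaves L = 2. Remove 2 from P.
P's domain is down to {5}, so P = 5.
Determined: L=2, P=5. The other variables each still have more than one consistent value. That makes 2.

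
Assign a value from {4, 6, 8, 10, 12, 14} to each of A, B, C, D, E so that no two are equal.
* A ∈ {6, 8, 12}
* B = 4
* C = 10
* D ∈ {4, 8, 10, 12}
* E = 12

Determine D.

B must be 4 (only option left). Eliminate 4 elsewhere: D.
C has just one choice, so C = 10. Remove 10 from D.
E must be 12 (only option left). So A, D can't be 12.
So D = 8.

8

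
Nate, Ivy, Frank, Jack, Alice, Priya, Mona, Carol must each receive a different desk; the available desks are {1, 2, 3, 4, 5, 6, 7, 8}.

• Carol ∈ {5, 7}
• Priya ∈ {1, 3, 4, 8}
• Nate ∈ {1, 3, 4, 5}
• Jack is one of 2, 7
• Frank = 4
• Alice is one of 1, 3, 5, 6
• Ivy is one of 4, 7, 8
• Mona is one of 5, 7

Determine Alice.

Frank must be 4 (only option left). Remove 4 from Nate, Ivy, Priya.
The 7 still-open variables draw from only 7 values {1, 2, 3, 5, 6, 7, 8}, so each is used; only Jack can be 2, hence Jack = 2.
The 6 still-open variables together cover exactly {1, 3, 5, 6, 7, 8} — 6 values for 6 variables — and 6 appears only in Alice's list, so Alice = 6.

6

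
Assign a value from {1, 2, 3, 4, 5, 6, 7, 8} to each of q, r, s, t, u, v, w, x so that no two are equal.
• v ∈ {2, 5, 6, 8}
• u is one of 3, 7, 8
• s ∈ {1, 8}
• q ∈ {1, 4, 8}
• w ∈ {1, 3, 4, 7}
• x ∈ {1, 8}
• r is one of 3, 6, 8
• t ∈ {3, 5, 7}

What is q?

The 8 variables draw from only 8 values {1, 2, 3, 4, 5, 6, 7, 8}, so each is used; only v can be 2, hence v = 2.
Among the 7 still-open variables, 5 fits only t (and all 7 values in {1, 3, 4, 5, 6, 7, 8} must be used), so t = 5.
The 6 still-open variables together cover exactly {1, 3, 4, 6, 7, 8} — 6 values for 6 variables — and 6 appears only in r's list, so r = 6.
s and x between them cover only {1, 8} — a naked pair. Remove those values from q, u, w.
So q = 4.

4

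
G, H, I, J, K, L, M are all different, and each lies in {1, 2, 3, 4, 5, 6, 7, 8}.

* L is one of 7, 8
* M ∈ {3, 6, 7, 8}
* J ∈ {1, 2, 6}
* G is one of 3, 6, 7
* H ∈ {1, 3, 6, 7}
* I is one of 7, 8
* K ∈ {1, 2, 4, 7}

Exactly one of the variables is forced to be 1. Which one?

The 7 variables draw from only 7 values {1, 2, 3, 4, 6, 7, 8}, so each is used; only K can be 4, hence K = 4.
The 6 still-open variables together cover exactly {1, 2, 3, 6, 7, 8} — 6 values for 6 variables — and 2 appears only in J's list, so J = 2.
The 5 still-open variables together cover exactly {1, 3, 6, 7, 8} — 5 values for 5 variables — and 1 appears only in H's list, so H = 1.

H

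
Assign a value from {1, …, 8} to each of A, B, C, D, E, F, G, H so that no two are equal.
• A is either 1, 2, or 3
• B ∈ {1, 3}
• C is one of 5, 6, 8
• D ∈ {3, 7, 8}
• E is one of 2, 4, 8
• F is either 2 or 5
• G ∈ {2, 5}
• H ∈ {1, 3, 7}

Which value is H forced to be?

Among the 8 variables, 4 fits only E (and all 8 values in {1, 2, 3, 4, 5, 6, 7, 8} must be used), so E = 4.
The 7 still-open variables draw from only 7 values {1, 2, 3, 5, 6, 7, 8}, so each is used; only C can be 6, hence C = 6.
Among the 6 still-open variables, 8 fits only D (and all 6 values in {1, 2, 3, 5, 7, 8} must be used), so D = 8.
Among the 5 still-open variables, 7 fits only H (and all 5 values in {1, 2, 3, 5, 7} must be used), so H = 7.

7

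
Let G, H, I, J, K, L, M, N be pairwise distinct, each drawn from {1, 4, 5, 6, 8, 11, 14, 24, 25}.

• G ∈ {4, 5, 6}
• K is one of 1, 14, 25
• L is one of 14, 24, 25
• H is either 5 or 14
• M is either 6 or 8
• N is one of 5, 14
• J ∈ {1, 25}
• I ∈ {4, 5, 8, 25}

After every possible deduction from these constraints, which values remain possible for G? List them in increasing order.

4, 6

The 8 variables together cover exactly {1, 4, 5, 6, 8, 14, 24, 25} — 8 values for 8 variables — and 24 appears only in L's list, so L = 24.
H and N between them cover only {5, 14} — a naked pair. Remove those values from G, I, K.
J and K share exactly the 2 values {1, 25}; by pigeonhole those values go to them, so strike 1, 25 from I.
No further eliminations apply; G can still be any of 4, 6.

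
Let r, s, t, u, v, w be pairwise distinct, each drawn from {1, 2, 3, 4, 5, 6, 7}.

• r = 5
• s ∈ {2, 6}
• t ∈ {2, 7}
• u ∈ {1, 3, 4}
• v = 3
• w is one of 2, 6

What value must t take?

r has just one choice, so r = 5.
That leaves v = 3. Remove 3 from u.
s and w share exactly the 2 values {2, 6}; by pigeonhole those values go to them, so strike 2, 6 from t.
So t = 7.

7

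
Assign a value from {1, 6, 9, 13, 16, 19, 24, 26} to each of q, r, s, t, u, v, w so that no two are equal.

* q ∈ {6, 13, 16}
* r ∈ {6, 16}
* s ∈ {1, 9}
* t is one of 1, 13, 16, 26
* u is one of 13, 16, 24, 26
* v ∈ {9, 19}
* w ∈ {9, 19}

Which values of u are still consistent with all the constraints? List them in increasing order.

v and w share exactly the 2 values {9, 19}; by pigeonhole those values go to them, so strike 9, 19 from s.
s must be 1 (only option left). So t can't be 1.
No further eliminations apply; u can still be any of 13, 16, 24, 26.

13, 16, 24, 26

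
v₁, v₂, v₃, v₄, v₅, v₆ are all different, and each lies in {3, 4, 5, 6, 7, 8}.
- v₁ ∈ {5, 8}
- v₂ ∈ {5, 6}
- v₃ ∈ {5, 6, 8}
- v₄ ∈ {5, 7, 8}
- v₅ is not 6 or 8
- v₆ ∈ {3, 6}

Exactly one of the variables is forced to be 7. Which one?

The 6 variables draw from only 6 values {3, 4, 5, 6, 7, 8}, so each is used; only v₅ can be 4, hence v₅ = 4.
Among the 5 still-open variables, 3 fits only v₆ (and all 5 values in {3, 5, 6, 7, 8} must be used), so v₆ = 3.
Among the 4 still-open variables, 7 fits only v₄ (and all 4 values in {5, 6, 7, 8} must be used), so v₄ = 7.

v₄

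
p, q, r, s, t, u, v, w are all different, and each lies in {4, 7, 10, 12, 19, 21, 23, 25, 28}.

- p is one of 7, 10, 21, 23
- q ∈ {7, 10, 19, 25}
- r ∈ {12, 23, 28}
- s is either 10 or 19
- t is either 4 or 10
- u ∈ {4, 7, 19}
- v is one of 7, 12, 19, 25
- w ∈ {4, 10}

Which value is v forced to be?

t and w between them cover only {4, 10} — a naked pair. Remove those values from p, q, s, u.
s has just one choice, so s = 19. So q, u, v can't be 19.
u must be 7 (only option left). Eliminate 7 elsewhere: p, q, v.
q has just one choice, so q = 25. Strike 25 from v.
So v = 12.

12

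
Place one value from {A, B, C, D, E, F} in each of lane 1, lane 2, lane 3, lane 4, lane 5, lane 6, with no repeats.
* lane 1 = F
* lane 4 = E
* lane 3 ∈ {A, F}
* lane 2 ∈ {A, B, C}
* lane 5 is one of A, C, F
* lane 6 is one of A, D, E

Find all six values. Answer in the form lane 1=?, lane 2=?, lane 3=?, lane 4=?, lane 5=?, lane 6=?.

lane 1=F, lane 2=B, lane 3=A, lane 4=E, lane 5=C, lane 6=D

lane 1's domain is down to {F}, so lane 1 = F. So lane 3, lane 5 can't be F.
lane 3 has just one choice, so lane 3 = A. Strike A from lane 2, lane 5, lane 6.
lane 4 has just one choice, so lane 4 = E. Remove E from lane 6.
That leaves lane 5 = C. Remove C from lane 2.
That leaves lane 6 = D.
lane 2 has just one choice, so lane 2 = B.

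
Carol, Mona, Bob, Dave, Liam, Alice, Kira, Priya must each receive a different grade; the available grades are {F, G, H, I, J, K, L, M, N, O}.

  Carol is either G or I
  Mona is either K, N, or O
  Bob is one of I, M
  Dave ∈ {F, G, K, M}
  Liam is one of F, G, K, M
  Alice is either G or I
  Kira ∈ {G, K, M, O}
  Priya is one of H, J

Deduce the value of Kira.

O

Carol and Alice between them cover only {G, I} — a naked pair. Remove those values from Bob, Dave, Liam, Kira.
Bob's domain is down to {M}, so Bob = M. Remove M from Dave, Liam, Kira.
The 2 variables Dave and Liam are confined to {F, K}, which locks those values in; drop them from Mona, Kira.
So Kira = O.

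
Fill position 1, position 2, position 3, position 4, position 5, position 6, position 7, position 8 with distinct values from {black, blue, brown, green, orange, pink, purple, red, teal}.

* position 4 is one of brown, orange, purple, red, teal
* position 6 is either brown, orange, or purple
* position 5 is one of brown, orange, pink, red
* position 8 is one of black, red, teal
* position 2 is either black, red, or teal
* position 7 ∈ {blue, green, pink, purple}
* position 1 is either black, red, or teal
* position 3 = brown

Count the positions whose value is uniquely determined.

position 3 must be brown (only option left). So position 4, position 5, position 6 can't be brown.
The 3 variables position 1, position 2, position 8 are confined to {black, red, teal}, which locks those values in; drop them from position 4, position 5.
position 4 and position 6 between them cover only {orange, purple} — a naked pair. Remove those values from position 5, position 7.
That leaves position 5 = pink. Eliminate pink elsewhere: position 7.
Determined: position 3=brown, position 5=pink. The other positions each still have more than one consistent value. That makes 2.

2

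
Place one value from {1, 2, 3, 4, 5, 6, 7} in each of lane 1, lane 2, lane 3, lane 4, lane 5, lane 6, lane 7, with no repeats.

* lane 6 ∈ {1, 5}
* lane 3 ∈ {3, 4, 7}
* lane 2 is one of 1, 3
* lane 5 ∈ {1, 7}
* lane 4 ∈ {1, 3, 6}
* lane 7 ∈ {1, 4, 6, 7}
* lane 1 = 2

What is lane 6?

lane 1 must be 2 (only option left).
Among the 6 still-open variables, 5 fits only lane 6 (and all 6 values in {1, 3, 4, 5, 6, 7} must be used), so lane 6 = 5.

5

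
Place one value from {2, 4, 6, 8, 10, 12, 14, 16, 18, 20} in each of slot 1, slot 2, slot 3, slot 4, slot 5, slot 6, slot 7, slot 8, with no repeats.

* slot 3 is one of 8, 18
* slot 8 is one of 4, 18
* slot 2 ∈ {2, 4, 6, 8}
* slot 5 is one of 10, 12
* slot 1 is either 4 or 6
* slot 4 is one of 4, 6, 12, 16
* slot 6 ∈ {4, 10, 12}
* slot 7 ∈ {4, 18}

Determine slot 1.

The 8 variables together cover exactly {2, 4, 6, 8, 10, 12, 16, 18} — 8 values for 8 variables — and 2 appears only in slot 2's list, so slot 2 = 2.
The 7 still-open variables together cover exactly {4, 6, 8, 10, 12, 16, 18} — 7 values for 7 variables — and 8 appears only in slot 3's list, so slot 3 = 8.
The 6 still-open variables together cover exactly {4, 6, 10, 12, 16, 18} — 6 values for 6 variables — and 16 appears only in slot 4's list, so slot 4 = 16.
Among the 5 still-open variables, 6 fits only slot 1 (and all 5 values in {4, 6, 10, 12, 18} must be used), so slot 1 = 6.

6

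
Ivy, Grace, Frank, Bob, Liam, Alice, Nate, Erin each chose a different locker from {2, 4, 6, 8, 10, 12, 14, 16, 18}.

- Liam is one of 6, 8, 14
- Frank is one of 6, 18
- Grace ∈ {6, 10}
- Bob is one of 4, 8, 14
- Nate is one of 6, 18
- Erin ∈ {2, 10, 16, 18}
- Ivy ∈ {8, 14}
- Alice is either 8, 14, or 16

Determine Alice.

The 8 variables draw from only 8 values {2, 4, 6, 8, 10, 14, 16, 18}, so each is used; only Erin can be 2, hence Erin = 2.
The 7 still-open variables draw from only 7 values {4, 6, 8, 10, 14, 16, 18}, so each is used; only Bob can be 4, hence Bob = 4.
The 6 still-open variables together cover exactly {6, 8, 10, 14, 16, 18} — 6 values for 6 variables — and 10 appears only in Grace's list, so Grace = 10.
The 5 still-open variables together cover exactly {6, 8, 14, 16, 18} — 5 values for 5 variables — and 16 appears only in Alice's list, so Alice = 16.

16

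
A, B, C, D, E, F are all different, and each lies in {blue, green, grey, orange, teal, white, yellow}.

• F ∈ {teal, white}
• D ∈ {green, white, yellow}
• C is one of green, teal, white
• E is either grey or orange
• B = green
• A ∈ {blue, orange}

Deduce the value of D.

yellow

B's domain is down to {green}, so B = green. Eliminate green elsewhere: C, D.
C and F between them cover only {teal, white} — a naked pair. Remove those values from D.
So D = yellow.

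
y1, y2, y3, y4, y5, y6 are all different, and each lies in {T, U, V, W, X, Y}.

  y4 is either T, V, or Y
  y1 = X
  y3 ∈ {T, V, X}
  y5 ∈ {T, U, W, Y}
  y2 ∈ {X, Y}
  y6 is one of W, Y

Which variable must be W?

y1 has just one choice, so y1 = X. Strike X from y2, y3.
That leaves y2 = Y. Strike Y from y4, y5, y6.
So W goes to y6.

y6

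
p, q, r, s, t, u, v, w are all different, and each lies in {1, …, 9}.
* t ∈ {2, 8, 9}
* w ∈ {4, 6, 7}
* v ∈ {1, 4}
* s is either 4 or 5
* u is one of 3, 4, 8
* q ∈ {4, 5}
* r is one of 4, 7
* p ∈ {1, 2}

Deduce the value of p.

The 2 variables q and s are confined to {4, 5}, which locks those values in; drop them from r, u, v, w.
r must be 7 (only option left). Remove 7 from w.
v's domain is down to {1}, so v = 1. Remove 1 from p.
So p = 2.

2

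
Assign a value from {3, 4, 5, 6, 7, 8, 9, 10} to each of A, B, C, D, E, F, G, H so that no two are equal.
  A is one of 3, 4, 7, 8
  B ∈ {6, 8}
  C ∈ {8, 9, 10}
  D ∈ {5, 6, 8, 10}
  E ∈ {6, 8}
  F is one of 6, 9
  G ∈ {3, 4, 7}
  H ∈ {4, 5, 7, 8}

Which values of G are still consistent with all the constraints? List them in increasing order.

B and E share exactly the 2 values {6, 8}; by pigeonhole those values go to them, so strike 6, 8 from A, C, D, F, H.
F's domain is down to {9}, so F = 9. So C can't be 9.
C's domain is down to {10}, so C = 10. So D can't be 10.
D must be 5 (only option left). Remove 5 from H.
No further eliminations apply; G can still be any of 3, 4, 7.

3, 4, 7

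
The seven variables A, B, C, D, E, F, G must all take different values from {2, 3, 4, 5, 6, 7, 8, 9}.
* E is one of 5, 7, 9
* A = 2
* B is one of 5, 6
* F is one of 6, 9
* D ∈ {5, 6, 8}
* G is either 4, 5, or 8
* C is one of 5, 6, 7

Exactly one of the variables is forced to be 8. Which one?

D

A's domain is down to {2}, so A = 2.
The 6 still-open variables draw from only 6 values {4, 5, 6, 7, 8, 9}, so each is used; only G can be 4, hence G = 4.
The 5 still-open variables draw from only 5 values {5, 6, 7, 8, 9}, so each is used; only D can be 8, hence D = 8.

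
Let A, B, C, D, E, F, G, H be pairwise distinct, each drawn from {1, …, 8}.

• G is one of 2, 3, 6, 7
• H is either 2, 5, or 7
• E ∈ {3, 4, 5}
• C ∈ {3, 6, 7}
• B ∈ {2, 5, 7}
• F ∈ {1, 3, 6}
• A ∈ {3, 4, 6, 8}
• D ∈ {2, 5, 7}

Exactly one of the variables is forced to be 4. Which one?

E

The 8 variables together cover exactly {1, 2, 3, 4, 5, 6, 7, 8} — 8 values for 8 variables — and 1 appears only in F's list, so F = 1.
The 7 still-open variables draw from only 7 values {2, 3, 4, 5, 6, 7, 8}, so each is used; only A can be 8, hence A = 8.
Among the 6 still-open variables, 4 fits only E (and all 6 values in {2, 3, 4, 5, 6, 7} must be used), so E = 4.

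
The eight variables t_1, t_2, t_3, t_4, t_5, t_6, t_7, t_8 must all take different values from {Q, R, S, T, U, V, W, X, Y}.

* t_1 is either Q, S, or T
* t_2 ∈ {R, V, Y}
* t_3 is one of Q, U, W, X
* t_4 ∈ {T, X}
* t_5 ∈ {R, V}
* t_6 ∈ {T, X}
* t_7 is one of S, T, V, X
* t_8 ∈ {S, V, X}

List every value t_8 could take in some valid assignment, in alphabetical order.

The 2 variables t_4 and t_6 are confined to {T, X}, which locks those values in; drop them from t_1, t_3, t_7, t_8.
t_7 and t_8 between them cover only {S, V} — a naked pair. Remove those values from t_1, t_2, t_5.
t_1 must be Q (only option left). Strike Q from t_3.
t_5 has just one choice, so t_5 = R. Remove R from t_2.
That leaves t_2 = Y.
No further eliminations apply; t_8 can still be any of S, V.

S, V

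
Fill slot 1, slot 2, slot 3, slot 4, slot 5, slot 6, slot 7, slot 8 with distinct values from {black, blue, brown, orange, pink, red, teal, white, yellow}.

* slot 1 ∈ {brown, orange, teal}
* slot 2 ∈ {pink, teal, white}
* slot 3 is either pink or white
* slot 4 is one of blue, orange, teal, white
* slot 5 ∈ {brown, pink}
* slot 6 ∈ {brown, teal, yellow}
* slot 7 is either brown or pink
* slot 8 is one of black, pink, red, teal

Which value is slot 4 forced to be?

The 2 variables slot 5 and slot 7 are confined to {brown, pink}, which locks those values in; drop them from slot 1, slot 2, slot 3, slot 6, slot 8.
slot 3 must be white (only option left). Remove white from slot 2, slot 4.
That leaves slot 2 = teal. Strike teal from slot 1, slot 4, slot 6, slot 8.
slot 6 has just one choice, so slot 6 = yellow.
slot 1 must be orange (only option left). Eliminate orange elsewhere: slot 4.
So slot 4 = blue.

blue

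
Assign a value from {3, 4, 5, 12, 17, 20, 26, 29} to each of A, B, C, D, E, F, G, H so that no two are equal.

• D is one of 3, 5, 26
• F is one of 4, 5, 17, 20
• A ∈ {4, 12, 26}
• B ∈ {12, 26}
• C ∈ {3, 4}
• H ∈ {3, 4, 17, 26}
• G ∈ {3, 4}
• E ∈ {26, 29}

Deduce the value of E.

The 8 variables draw from only 8 values {3, 4, 5, 12, 17, 20, 26, 29}, so each is used; only F can be 20, hence F = 20.
The 7 still-open variables together cover exactly {3, 4, 5, 12, 17, 26, 29} — 7 values for 7 variables — and 5 appears only in D's list, so D = 5.
Among the 6 still-open variables, 17 fits only H (and all 6 values in {3, 4, 12, 17, 26, 29} must be used), so H = 17.
Among the 5 still-open variables, 29 fits only E (and all 5 values in {3, 4, 12, 26, 29} must be used), so E = 29.

29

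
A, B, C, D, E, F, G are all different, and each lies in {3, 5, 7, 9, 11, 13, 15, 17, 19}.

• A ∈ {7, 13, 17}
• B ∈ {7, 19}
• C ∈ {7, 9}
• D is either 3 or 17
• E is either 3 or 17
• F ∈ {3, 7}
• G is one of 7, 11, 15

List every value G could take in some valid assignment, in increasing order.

D and E between them cover only {3, 17} — a naked pair. Remove those values from A, F.
That leaves F = 7. Eliminate 7 elsewhere: A, B, C, G.
A has just one choice, so A = 13.
B's domain is down to {19}, so B = 19.
That leaves C = 9.
No further eliminations apply; G can still be any of 11, 15.

11, 15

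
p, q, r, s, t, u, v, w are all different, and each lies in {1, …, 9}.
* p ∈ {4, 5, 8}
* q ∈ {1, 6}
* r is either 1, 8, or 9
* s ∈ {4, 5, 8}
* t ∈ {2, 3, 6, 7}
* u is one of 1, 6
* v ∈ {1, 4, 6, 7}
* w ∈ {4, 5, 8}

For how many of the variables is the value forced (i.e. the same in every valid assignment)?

2

q and u share exactly the 2 values {1, 6}; by pigeonhole those values go to them, so strike 1, 6 from r, t, v.
p, s, w between them cover only {4, 5, 8} — a naked triple. Remove those values from r, v.
That leaves r = 9.
v must be 7 (only option left). Strike 7 from t.
Determined: r=9, v=7. The other variables each still have more than one consistent value. That makes 2.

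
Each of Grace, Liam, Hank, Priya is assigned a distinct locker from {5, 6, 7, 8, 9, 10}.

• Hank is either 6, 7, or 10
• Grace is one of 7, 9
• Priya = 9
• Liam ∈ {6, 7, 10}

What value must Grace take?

7

Priya has just one choice, so Priya = 9. Remove 9 from Grace.
So Grace = 7.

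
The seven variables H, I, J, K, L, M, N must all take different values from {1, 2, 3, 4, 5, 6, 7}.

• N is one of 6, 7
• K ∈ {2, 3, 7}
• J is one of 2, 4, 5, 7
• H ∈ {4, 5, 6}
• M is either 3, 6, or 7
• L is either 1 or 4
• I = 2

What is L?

1

I has just one choice, so I = 2. So J, K can't be 2.
Among the 6 still-open variables, 1 fits only L (and all 6 values in {1, 3, 4, 5, 6, 7} must be used), so L = 1.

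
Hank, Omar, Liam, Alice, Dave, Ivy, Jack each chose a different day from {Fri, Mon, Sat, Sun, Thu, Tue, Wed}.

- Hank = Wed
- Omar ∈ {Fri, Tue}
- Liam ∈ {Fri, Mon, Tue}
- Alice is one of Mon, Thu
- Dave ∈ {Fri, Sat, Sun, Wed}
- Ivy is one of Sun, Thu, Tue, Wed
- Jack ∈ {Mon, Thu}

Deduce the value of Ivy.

Hank's domain is down to {Wed}, so Hank = Wed. Eliminate Wed elsewhere: Dave, Ivy.
The 6 still-open variables draw from only 6 values {Fri, Mon, Sat, Sun, Thu, Tue}, so each is used; only Dave can be Sat, hence Dave = Sat.
Among the 5 still-open variables, Sun fits only Ivy (and all 5 values in {Fri, Mon, Sun, Thu, Tue} must be used), so Ivy = Sun.

Sun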